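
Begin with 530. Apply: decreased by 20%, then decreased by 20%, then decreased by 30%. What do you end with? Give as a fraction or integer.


Start: 530
Step 1: decrease by 20% => multiply by 80/100
  530 * 80/100 = 424
Step 2: decrease by 20% => multiply by 80/100
  424 * 80/100 = 1696/5
Step 3: decrease by 30% => multiply by 70/100
  1696/5 * 70/100 = 5936/25
Final value = 5936/25

5936/25


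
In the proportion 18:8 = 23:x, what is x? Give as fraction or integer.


Setting up: 18/8 = 23/x
Cross multiply: 18 * x = 8 * 23
18x = 184
x = 184/18
x = 92/9

92/9


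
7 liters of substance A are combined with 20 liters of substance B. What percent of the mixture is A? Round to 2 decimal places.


Volume of A = 7 L
Volume of B = 20 L
Total volume = 7 + 20 = 27 L
Percentage of A = (7/27) * 100
= 25.93%

25.93


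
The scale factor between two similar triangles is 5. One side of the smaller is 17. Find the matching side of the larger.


Similar triangles have proportional sides
Scale factor = 5
Smaller side = 17
Corresponding larger side = 17 * 5
= 85

85


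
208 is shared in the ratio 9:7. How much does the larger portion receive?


Total parts = 9 + 7 = 16
Value per part = 208 / 16 = 13
First share = 9 * 13 = 117
Second share = 7 * 13 = 91
Larger share = 117

117


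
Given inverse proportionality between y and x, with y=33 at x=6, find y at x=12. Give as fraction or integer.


Inverse proportion: y = k/x
Find k: k = 6 * 33 = 198
Compute y at x=12: y = 198/12
y = 33/2

33/2


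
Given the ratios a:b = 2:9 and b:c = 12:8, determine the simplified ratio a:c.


Given a:b = 2:9 and b:c = 12:8
Make b consistent. Multiply first ratio by 12: a:b = 24:108
Multiply second ratio by 9: b:c = 108:72
Now b = 108 in both, so a:b:c = 24:108:72
Therefore a:c = 24:72
Simplify by GCD: a:c = 1:3

1:3


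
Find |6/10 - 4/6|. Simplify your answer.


Simplify: 6/10 = 3/5 and 4/6 = 2/3
Find common denominator: LCD = 15
Convert: 9/15 and 10/15
Difference = |9 - 10|/15 = 1/15
Simplified = 1/15

1/15


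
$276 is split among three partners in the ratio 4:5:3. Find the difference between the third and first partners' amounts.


Total parts = 4 + 5 + 3 = 12
Value per part = 276 / 12 = 23
Shares: 4*23=92, 5*23=115, 3*23=69
Third share = 69, first share = 92
Difference = |69 - 92| = 23

23


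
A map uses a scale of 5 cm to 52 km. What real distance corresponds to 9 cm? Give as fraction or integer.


Map scale: 5 cm = 52 km
Measured distance on map = 9 cm
Set up proportion: 9 * 52 / 5
= 468 / 5
= 468/5 km

468/5


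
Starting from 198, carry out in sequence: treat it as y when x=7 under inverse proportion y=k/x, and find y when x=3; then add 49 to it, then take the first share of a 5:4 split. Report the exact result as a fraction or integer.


Start with 198.
Step 1: Inverse prop: k = (198)*7; new y = k/3 = 198*7/3 = 462
Step 2: Add 49: 462+49=511; split 5:4 first = 511*5/9 = 2555/9
Final result = 2555/9

2555/9


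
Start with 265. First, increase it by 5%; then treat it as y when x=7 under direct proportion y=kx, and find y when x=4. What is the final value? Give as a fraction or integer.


Start with 265.
Step 1: Increase by 5%: 265 * 105/100 = 1113/4
Step 2: Direct prop: k = (1113/4)/7; new y = k*4 = 1113/4*4/7 = 159
Final result = 159

159


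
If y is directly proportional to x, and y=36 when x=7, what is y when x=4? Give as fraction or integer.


Direct proportion: y = kx
Find k: k = 36/7 = 36/7
Compute y at x=4: y = 36/7 * 4
y = 144/7

144/7


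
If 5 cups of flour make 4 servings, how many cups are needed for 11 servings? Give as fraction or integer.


Original: 5 cups for 4 servings
Target servings = 11
Scaling factor = 11/4
New amount = 5 * 11/4
= 55/4
= 55/4 cups

55/4


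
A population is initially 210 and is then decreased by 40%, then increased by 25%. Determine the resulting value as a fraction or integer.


Start: 210
Step 1: decrease by 40% => multiply by 60/100
  210 * 60/100 = 126
Step 2: increase by 25% => multiply by 125/100
  126 * 125/100 = 315/2
Final value = 315/2

315/2


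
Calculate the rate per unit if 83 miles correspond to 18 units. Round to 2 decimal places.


Total miles = 83
Number of units = 18
Unit rate = 83 / 18
= 4.61 miles per unit

4.61


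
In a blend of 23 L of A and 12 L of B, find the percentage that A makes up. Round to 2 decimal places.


Volume of A = 23 L
Volume of B = 12 L
Total volume = 23 + 12 = 35 L
Percentage of A = (23/35) * 100
= 65.71%

65.71


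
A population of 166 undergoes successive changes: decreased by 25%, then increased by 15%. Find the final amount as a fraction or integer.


Start: 166
Step 1: decrease by 25% => multiply by 75/100
  166 * 75/100 = 249/2
Step 2: increase by 15% => multiply by 115/100
  249/2 * 115/100 = 5727/40
Final value = 5727/40

5727/40


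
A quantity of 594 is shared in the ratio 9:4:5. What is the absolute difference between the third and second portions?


Total parts = 9 + 4 + 5 = 18
Value per part = 594 / 18 = 33
Shares: 9*33=297, 4*33=132, 5*33=165
Third share = 165, second share = 132
Difference = |165 - 132| = 33

33


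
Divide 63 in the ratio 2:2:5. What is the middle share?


Ratio = 2:2:5
Total parts = 2 + 2 + 5 = 9
Value per part = 63 / 9 = 7
First share = 2 * 7 = 14
Middle share = 2 * 7 = 14
Third share = 5 * 7 = 35

14


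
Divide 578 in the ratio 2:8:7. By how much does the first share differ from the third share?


Total parts = 2 + 8 + 7 = 17
Value per part = 578 / 17 = 34
Shares: 2*34=68, 8*34=272, 7*34=238
First share = 68, third share = 238
Difference = |68 - 238| = 170

170


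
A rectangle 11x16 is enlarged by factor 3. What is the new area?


Original dimensions: 11 x 16
Enlargement factor = 3
New width = 11 * 3 = 33
New height = 16 * 3 = 48
New area = 33 * 48 = 1584

1584


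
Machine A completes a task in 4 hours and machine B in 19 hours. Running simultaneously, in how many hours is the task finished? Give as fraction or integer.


Rate of A = 1/4 job per hour
Rate of B = 1/19 job per hour
Combined rate = 1/4 + 1/19
Find common denominator: (19 + 4)/(4*19) = 23/76
Combined rate = 23/76 job per hour
Time together = 1 / (23/76) = 76/23 hours

76/23


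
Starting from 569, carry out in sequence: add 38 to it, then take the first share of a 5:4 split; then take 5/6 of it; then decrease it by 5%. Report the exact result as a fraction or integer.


Start with 569.
Step 1: Add 38: 569+38=607; split 5:4 first = 607*5/9 = 3035/9
Step 2: Take 5/6: 3035/9 * 5/6 = 15175/54
Step 3: Decrease by 5%: 15175/54 * 95/100 = 57665/216
Final result = 57665/216

57665/216


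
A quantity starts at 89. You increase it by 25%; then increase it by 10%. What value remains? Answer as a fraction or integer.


Start with 89.
Step 1: Increase by 25%: 89 * 125/100 = 445/4
Step 2: Increase by 10%: 445/4 * 110/100 = 979/8
Final result = 979/8

979/8


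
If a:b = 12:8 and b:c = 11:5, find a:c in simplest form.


Given a:b = 12:8 and b:c = 11:5
Make b consistent. Multiply first ratio by 11: a:b = 132:88
Multiply second ratio by 8: b:c = 88:40
Now b = 88 in both, so a:b:c = 132:88:40
Therefore a:c = 132:40
Simplify by GCD: a:c = 33:10

33:10


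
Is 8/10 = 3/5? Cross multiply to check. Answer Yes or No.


Cross multiply to check 8/10 = 3/5
Left cross product: 8 * 5 = 40
Right cross product: 10 * 3 = 30
40 != 30
Not equal, so proportions differ => No

No


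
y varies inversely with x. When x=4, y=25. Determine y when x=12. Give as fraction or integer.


Inverse proportion: y = k/x
Find k: k = 4 * 25 = 100
Compute y at x=12: y = 100/12
y = 25/3

25/3


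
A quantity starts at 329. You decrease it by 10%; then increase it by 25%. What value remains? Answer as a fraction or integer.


Start with 329.
Step 1: Decrease by 10%: 329 * 90/100 = 2961/10
Step 2: Increase by 25%: 2961/10 * 125/100 = 2961/8
Final result = 2961/8

2961/8


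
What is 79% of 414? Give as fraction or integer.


Compute 79% of 414
Convert percentage: 79% = 79/100
Multiply: 414 * 79/100
= 32706/100
= 16353/50

16353/50


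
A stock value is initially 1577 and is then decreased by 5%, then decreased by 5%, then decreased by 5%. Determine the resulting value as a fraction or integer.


Start: 1577
Step 1: decrease by 5% => multiply by 95/100
  1577 * 95/100 = 29963/20
Step 2: decrease by 5% => multiply by 95/100
  29963/20 * 95/100 = 569297/400
Step 3: decrease by 5% => multiply by 95/100
  569297/400 * 95/100 = 10816643/8000
Final value = 10816643/8000

10816643/8000


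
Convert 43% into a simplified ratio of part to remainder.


Part = 43%, Remainder = 57%
Ratio = 43:57
GCD(43, 57) = 1
Simplify: 43:57 = 43:57

43:57


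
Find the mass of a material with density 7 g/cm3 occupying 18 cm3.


Using mass = density * volume
Density = 7 g/cm3
Volume = 18 cm3
Mass = 7 * 18
= 126 g

126


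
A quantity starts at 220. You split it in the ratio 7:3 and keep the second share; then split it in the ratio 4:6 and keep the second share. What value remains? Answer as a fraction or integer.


Start with 220.
Step 1: Split 7:3, second share = 220 * 3/10 = 66
Step 2: Split 4:6, second share = 66 * 6/10 = 198/5
Final result = 198/5

198/5


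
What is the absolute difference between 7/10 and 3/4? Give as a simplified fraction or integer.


Simplify: 7/10 = 7/10 and 3/4 = 3/4
Find common denominator: LCD = 20
Convert: 14/20 and 15/20
Difference = |14 - 15|/20 = 1/20
Simplified = 1/20

1/20


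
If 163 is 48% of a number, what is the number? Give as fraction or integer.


Given: 163 is 48% of the whole
Set up: 163 = 48/100 * whole
whole = 163 * 100 / 48
whole = 16300 / 48
whole = 4075/12

4075/12


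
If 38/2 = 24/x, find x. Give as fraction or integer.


Setting up: 38/2 = 24/x
Cross multiply: 38 * x = 2 * 24
38x = 48
x = 48/38
x = 24/19

24/19


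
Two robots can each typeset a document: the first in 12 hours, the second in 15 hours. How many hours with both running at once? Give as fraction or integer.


Rate of A = 1/12 job per hour
Rate of B = 1/15 job per hour
Combined rate = 1/12 + 1/15
Find common denominator: (15 + 12)/(12*15) = 27/180
Combined rate = 3/20 job per hour
Time together = 1 / (3/20) = 20/3 hours

20/3


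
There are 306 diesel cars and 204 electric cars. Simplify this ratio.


Find GCD(306, 204)
GCD = 102
Divide both by 102: 306/102 = 3, 204/102 = 2
Simplified ratio = 3:2

3:2


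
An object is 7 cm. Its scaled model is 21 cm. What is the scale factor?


Original length = 7 cm
Scaled length = 21 cm
Scale factor = 21 / 7
= 3

3


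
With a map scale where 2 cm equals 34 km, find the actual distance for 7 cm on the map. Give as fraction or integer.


Map scale: 2 cm = 34 km
Measured distance on map = 7 cm
Set up proportion: 7 * 34 / 2
= 238 / 2
= 119 km

119


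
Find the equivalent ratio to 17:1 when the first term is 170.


Original ratio: 17:1
First term target: 170
Scale factor = 170 / 17 = 10
Multiply second term: 1 * 10 = 10
Equivalent ratio = 170:10

170:10


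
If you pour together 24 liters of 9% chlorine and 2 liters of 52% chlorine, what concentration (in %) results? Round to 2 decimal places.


Solute in mixture 1 = 9% of 24 L = 24*9/100 = 54/25 L
Solute in mixture 2 = 52% of 2 L = 2*52/100 = 26/25 L
Total solute = 54/25 + 26/25 = 16/5 L
Total volume = 24 + 2 = 26 L
Final concentration = 16/5/26 * 100 = 12.31%

12.31


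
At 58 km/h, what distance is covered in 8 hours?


Using distance = speed * time
Speed = 58 km/h
Time = 8 hours
Distance = 58 * 8
= 464 km

464


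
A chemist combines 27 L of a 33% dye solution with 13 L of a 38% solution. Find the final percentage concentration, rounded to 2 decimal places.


Solute in mixture 1 = 33% of 27 L = 27*33/100 = 891/100 L
Solute in mixture 2 = 38% of 13 L = 13*38/100 = 247/50 L
Total solute = 891/100 + 247/50 = 277/20 L
Total volume = 27 + 13 = 40 L
Final concentration = 277/20/40 * 100 = 34.63%

34.63


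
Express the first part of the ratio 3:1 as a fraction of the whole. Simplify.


Total parts = 3 + 1 = 4
First part fraction = 3/4
Simplify: 3/4 = 3/4

3/4


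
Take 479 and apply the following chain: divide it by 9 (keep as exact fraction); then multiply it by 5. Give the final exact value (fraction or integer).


Start with 479.
Step 1: Divide by 9: 479 / 9 = 479/9
Step 2: Multiply by 5: 479/9 * 5 = 2395/9
Final result = 2395/9

2395/9


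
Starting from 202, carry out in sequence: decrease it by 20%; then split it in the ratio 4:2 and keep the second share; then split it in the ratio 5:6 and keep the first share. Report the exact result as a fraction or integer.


Start with 202.
Step 1: Decrease by 20%: 202 * 80/100 = 808/5
Step 2: Split 4:2, second share = 808/5 * 2/6 = 808/15
Step 3: Split 5:6, first share = 808/15 * 5/11 = 808/33
Final result = 808/33

808/33


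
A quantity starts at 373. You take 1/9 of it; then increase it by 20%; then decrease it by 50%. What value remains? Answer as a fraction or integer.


Start with 373.
Step 1: Take 1/9: 373 * 1/9 = 373/9
Step 2: Increase by 20%: 373/9 * 120/100 = 746/15
Step 3: Decrease by 50%: 746/15 * 50/100 = 373/15
Final result = 373/15

373/15


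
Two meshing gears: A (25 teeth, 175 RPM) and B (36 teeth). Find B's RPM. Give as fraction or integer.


Gear ratio: teeth_A * RPM_A = teeth_B * RPM_B
25 * 175 = 36 * RPM_B
4375 = 36 * RPM_B
RPM_B = 4375 / 36
RPM_B = 4375/36

4375/36


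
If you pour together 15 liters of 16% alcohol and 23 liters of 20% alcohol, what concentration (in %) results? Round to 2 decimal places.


Solute in mixture 1 = 16% of 15 L = 15*16/100 = 12/5 L
Solute in mixture 2 = 20% of 23 L = 23*20/100 = 23/5 L
Total solute = 12/5 + 23/5 = 7 L
Total volume = 15 + 23 = 38 L
Final concentration = 7/38 * 100 = 18.42%

18.42


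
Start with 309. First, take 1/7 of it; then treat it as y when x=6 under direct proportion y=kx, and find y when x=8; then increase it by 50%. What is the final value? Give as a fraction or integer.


Start with 309.
Step 1: Take 1/7: 309 * 1/7 = 309/7
Step 2: Direct prop: k = (309/7)/6; new y = k*8 = 309/7*8/6 = 412/7
Step 3: Increase by 50%: 412/7 * 150/100 = 618/7
Final result = 618/7

618/7


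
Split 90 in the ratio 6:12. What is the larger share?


Total parts = 6 + 12 = 18
Value per part = 90 / 18 = 5
First share = 6 * 5 = 30
Second share = 12 * 5 = 60
Larger share = 60

60


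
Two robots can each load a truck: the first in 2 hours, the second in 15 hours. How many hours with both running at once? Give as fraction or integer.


Rate of A = 1/2 job per hour
Rate of B = 1/15 job per hour
Combined rate = 1/2 + 1/15
Find common denominator: (15 + 2)/(2*15) = 17/30
Combined rate = 17/30 job per hour
Time together = 1 / (17/30) = 30/17 hours

30/17


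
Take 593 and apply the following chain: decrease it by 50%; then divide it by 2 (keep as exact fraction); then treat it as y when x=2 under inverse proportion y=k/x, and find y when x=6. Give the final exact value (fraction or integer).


Start with 593.
Step 1: Decrease by 50%: 593 * 50/100 = 593/2
Step 2: Divide by 2: 593/2 / 2 = 593/4
Step 3: Inverse prop: k = (593/4)*2; new y = k/6 = 593/4*2/6 = 593/12
Final result = 593/12

593/12


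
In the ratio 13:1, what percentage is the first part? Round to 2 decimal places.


Total parts = 13 + 1 = 14
First part fraction = 13/14
Percentage = (13/14) * 100
= 0.928571 * 100
= 92.86%

92.86


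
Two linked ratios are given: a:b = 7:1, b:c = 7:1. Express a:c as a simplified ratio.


Given a:b = 7:1 and b:c = 7:1
Make b consistent. Multiply first ratio by 7: a:b = 49:7
Multiply second ratio by 1: b:c = 7:1
Now b = 7 in both, so a:b:c = 49:7:1
Therefore a:c = 49:1
Simplify by GCD: a:c = 49:1

49:1


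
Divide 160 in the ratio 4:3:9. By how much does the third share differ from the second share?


Total parts = 4 + 3 + 9 = 16
Value per part = 160 / 16 = 10
Shares: 4*10=40, 3*10=30, 9*10=90
Third share = 90, second share = 30
Difference = |90 - 30| = 60

60


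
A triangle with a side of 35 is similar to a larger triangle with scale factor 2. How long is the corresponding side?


Similar triangles have proportional sides
Scale factor = 2
Smaller side = 35
Corresponding larger side = 35 * 2
= 70

70


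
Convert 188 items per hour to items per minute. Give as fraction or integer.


Converting from per hour to per minute
Rate = 188 items per hour
Divide by 60: 188/60
= 47/15 items per minute

47/15


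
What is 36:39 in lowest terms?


Find GCD(36, 39)
GCD = 3
Divide both by 3: 36/3 = 12, 39/3 = 13
Simplified ratio = 12:13

12:13


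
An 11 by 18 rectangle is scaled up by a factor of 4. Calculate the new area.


Original dimensions: 11 x 18
Enlargement factor = 4
New width = 11 * 4 = 44
New height = 18 * 4 = 72
New area = 44 * 72 = 3168

3168


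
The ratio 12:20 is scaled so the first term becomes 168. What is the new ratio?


Original ratio: 12:20
First term target: 168
Scale factor = 168 / 12 = 14
Multiply second term: 20 * 14 = 280
Equivalent ratio = 168:280

168:280


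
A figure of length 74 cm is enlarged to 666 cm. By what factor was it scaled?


Original length = 74 cm
Scaled length = 666 cm
Scale factor = 666 / 74
= 9

9


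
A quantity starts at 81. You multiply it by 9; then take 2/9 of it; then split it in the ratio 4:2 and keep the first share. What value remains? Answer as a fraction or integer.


Start with 81.
Step 1: Multiply by 9: 81 * 9 = 729
Step 2: Take 2/9: 729 * 2/9 = 162
Step 3: Split 4:2, first share = 162 * 4/6 = 108
Final result = 108

108


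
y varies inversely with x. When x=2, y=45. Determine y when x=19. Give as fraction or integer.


Inverse proportion: y = k/x
Find k: k = 2 * 45 = 90
Compute y at x=19: y = 90/19
y = 90/19

90/19


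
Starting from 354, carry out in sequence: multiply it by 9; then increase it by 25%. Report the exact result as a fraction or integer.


Start with 354.
Step 1: Multiply by 9: 354 * 9 = 3186
Step 2: Increase by 25%: 3186 * 125/100 = 7965/2
Final result = 7965/2

7965/2


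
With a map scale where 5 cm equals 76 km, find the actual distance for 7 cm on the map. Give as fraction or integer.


Map scale: 5 cm = 76 km
Measured distance on map = 7 cm
Set up proportion: 7 * 76 / 5
= 532 / 5
= 532/5 km

532/5


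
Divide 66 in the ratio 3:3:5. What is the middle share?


Ratio = 3:3:5
Total parts = 3 + 3 + 5 = 11
Value per part = 66 / 11 = 6
First share = 3 * 6 = 18
Middle share = 3 * 6 = 18
Third share = 5 * 6 = 30

18


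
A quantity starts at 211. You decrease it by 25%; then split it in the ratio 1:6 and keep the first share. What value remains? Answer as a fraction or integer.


Start with 211.
Step 1: Decrease by 25%: 211 * 75/100 = 633/4
Step 2: Split 1:6, first share = 633/4 * 1/7 = 633/28
Final result = 633/28

633/28


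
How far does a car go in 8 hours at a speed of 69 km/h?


Using distance = speed * time
Speed = 69 km/h
Time = 8 hours
Distance = 69 * 8
= 552 km

552


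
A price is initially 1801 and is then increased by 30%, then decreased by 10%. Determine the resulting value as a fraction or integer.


Start: 1801
Step 1: increase by 30% => multiply by 130/100
  1801 * 130/100 = 23413/10
Step 2: decrease by 10% => multiply by 90/100
  23413/10 * 90/100 = 210717/100
Final value = 210717/100

210717/100


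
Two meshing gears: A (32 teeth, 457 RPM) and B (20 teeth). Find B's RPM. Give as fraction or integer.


Gear ratio: teeth_A * RPM_A = teeth_B * RPM_B
32 * 457 = 20 * RPM_B
14624 = 20 * RPM_B
RPM_B = 14624 / 20
RPM_B = 3656/5

3656/5


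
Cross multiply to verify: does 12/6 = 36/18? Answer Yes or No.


Cross multiply to check 12/6 = 36/18
Left cross product: 12 * 18 = 216
Right cross product: 6 * 36 = 216
216 = 216
Equal, so proportions match => Yes

Yes


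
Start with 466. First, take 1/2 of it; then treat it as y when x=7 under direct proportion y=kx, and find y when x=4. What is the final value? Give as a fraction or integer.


Start with 466.
Step 1: Take 1/2: 466 * 1/2 = 233
Step 2: Direct prop: k = (233)/7; new y = k*4 = 233*4/7 = 932/7
Final result = 932/7

932/7


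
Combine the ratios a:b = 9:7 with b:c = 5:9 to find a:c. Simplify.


Given a:b = 9:7 and b:c = 5:9
Make b consistent. Multiply first ratio by 5: a:b = 45:35
Multiply second ratio by 7: b:c = 35:63
Now b = 35 in both, so a:b:c = 45:35:63
Therefore a:c = 45:63
Simplify by GCD: a:c = 5:7

5:7


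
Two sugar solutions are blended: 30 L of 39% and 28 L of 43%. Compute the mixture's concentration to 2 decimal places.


Solute in mixture 1 = 39% of 30 L = 30*39/100 = 117/10 L
Solute in mixture 2 = 43% of 28 L = 28*43/100 = 301/25 L
Total solute = 117/10 + 301/25 = 1187/50 L
Total volume = 30 + 28 = 58 L
Final concentration = 1187/50/58 * 100 = 40.93%

40.93


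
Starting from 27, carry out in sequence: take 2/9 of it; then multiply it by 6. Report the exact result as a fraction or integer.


Start with 27.
Step 1: Take 2/9: 27 * 2/9 = 6
Step 2: Multiply by 6: 6 * 6 = 36
Final result = 36

36


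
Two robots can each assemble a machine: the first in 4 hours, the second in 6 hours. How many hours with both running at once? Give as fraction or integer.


Rate of A = 1/4 job per hour
Rate of B = 1/6 job per hour
Combined rate = 1/4 + 1/6
Find common denominator: (6 + 4)/(4*6) = 10/24
Combined rate = 5/12 job per hour
Time together = 1 / (5/12) = 12/5 hours

12/5


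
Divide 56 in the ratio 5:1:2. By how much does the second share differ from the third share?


Total parts = 5 + 1 + 2 = 8
Value per part = 56 / 8 = 7
Shares: 5*7=35, 1*7=7, 2*7=14
Second share = 7, third share = 14
Difference = |7 - 14| = 7

7


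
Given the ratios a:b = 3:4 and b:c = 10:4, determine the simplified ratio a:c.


Given a:b = 3:4 and b:c = 10:4
Make b consistent. Multiply first ratio by 10: a:b = 30:40
Multiply second ratio by 4: b:c = 40:16
Now b = 40 in both, so a:b:c = 30:40:16
Therefore a:c = 30:16
Simplify by GCD: a:c = 15:8

15:8


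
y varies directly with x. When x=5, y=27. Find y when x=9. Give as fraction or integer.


Direct proportion: y = kx
Find k: k = 27/5 = 27/5
Compute y at x=9: y = 27/5 * 9
y = 243/5

243/5


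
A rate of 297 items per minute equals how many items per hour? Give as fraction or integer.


Converting from per minute to per hour
Rate = 297 items per minute
Multiply by 60: 297 * 60
= 17820 items per hour

17820


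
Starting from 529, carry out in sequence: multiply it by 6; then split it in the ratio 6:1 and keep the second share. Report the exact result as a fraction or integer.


Start with 529.
Step 1: Multiply by 6: 529 * 6 = 3174
Step 2: Split 6:1, second share = 3174 * 1/7 = 3174/7
Final result = 3174/7

3174/7


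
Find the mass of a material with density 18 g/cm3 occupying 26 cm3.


Using mass = density * volume
Density = 18 g/cm3
Volume = 26 cm3
Mass = 18 * 26
= 468 g

468


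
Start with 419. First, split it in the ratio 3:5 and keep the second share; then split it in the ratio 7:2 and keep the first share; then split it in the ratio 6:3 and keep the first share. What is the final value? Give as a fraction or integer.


Start with 419.
Step 1: Split 3:5, second share = 419 * 5/8 = 2095/8
Step 2: Split 7:2, first share = 2095/8 * 7/9 = 14665/72
Step 3: Split 6:3, first share = 14665/72 * 6/9 = 14665/108
Final result = 14665/108

14665/108


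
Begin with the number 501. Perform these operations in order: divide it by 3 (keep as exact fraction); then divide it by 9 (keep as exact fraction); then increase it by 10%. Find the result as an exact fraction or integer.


Start with 501.
Step 1: Divide by 3: 501 / 3 = 167
Step 2: Divide by 9: 167 / 9 = 167/9
Step 3: Increase by 10%: 167/9 * 110/100 = 1837/90
Final result = 1837/90

1837/90


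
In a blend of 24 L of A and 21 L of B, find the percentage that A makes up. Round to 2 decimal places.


Volume of A = 24 L
Volume of B = 21 L
Total volume = 24 + 21 = 45 L
Percentage of A = (24/45) * 100
= 53.33%

53.33


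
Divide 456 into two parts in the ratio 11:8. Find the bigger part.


Total parts = 11 + 8 = 19
Value per part = 456 / 19 = 24
First share = 11 * 24 = 264
Second share = 8 * 24 = 192
Larger share = 264

264


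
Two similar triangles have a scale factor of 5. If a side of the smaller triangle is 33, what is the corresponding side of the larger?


Similar triangles have proportional sides
Scale factor = 5
Smaller side = 33
Corresponding larger side = 33 * 5
= 165

165


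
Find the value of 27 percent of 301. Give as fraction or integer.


Compute 27% of 301
Convert percentage: 27% = 27/100
Multiply: 301 * 27/100
= 8127/100
= 8127/100

8127/100


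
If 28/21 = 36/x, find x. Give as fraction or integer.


Setting up: 28/21 = 36/x
Cross multiply: 28 * x = 21 * 36
28x = 756
x = 756/28
x = 27

27


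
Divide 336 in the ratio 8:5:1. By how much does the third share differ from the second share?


Total parts = 8 + 5 + 1 = 14
Value per part = 336 / 14 = 24
Shares: 8*24=192, 5*24=120, 1*24=24
Third share = 24, second share = 120
Difference = |24 - 120| = 96

96


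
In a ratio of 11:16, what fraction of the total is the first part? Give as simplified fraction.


Total parts = 11 + 16 = 27
First part fraction = 11/27
Simplify: 11/27 = 11/27

11/27


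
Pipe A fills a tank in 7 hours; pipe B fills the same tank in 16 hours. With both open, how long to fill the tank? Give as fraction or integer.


Rate of A = 1/7 job per hour
Rate of B = 1/16 job per hour
Combined rate = 1/7 + 1/16
Find common denominator: (16 + 7)/(7*16) = 23/112
Combined rate = 23/112 job per hour
Time together = 1 / (23/112) = 112/23 hours

112/23


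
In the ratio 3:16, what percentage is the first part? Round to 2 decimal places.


Total parts = 3 + 16 = 19
First part fraction = 3/19
Percentage = (3/19) * 100
= 0.157895 * 100
= 15.79%

15.79


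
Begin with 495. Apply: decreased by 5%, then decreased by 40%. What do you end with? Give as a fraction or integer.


Start: 495
Step 1: decrease by 5% => multiply by 95/100
  495 * 95/100 = 1881/4
Step 2: decrease by 40% => multiply by 60/100
  1881/4 * 60/100 = 5643/20
Final value = 5643/20

5643/20


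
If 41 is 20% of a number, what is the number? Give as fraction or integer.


Given: 41 is 20% of the whole
Set up: 41 = 20/100 * whole
whole = 41 * 100 / 20
whole = 4100 / 20
whole = 205

205


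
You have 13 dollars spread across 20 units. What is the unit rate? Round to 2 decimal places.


Total dollars = 13
Number of units = 20
Unit rate = 13 / 20
= 0.65 dollars per unit

0.65


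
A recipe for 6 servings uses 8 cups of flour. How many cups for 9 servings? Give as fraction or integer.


Original: 8 cups for 6 servings
Target servings = 9
Scaling factor = 9/6
New amount = 8 * 9/6
= 72/6
= 12 cups

12


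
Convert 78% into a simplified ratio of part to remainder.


Part = 78%, Remainder = 22%
Ratio = 78:22
GCD(78, 22) = 2
Simplify: 39:11 = 39:11

39:11


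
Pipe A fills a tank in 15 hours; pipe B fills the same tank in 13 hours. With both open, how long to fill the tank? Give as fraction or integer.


Rate of A = 1/15 job per hour
Rate of B = 1/13 job per hour
Combined rate = 1/15 + 1/13
Find common denominator: (13 + 15)/(15*13) = 28/195
Combined rate = 28/195 job per hour
Time together = 1 / (28/195) = 195/28 hours

195/28


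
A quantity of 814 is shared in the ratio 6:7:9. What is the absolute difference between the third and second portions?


Total parts = 6 + 7 + 9 = 22
Value per part = 814 / 22 = 37
Shares: 6*37=222, 7*37=259, 9*37=333
Third share = 333, second share = 259
Difference = |333 - 259| = 74

74


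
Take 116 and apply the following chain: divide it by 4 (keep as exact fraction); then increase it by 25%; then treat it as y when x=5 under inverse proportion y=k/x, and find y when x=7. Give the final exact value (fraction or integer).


Start with 116.
Step 1: Divide by 4: 116 / 4 = 29
Step 2: Increase by 25%: 29 * 125/100 = 145/4
Step 3: Inverse prop: k = (145/4)*5; new y = k/7 = 145/4*5/7 = 725/28
Final result = 725/28

725/28


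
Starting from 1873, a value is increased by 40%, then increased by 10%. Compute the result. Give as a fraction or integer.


Start: 1873
Step 1: increase by 40% => multiply by 140/100
  1873 * 140/100 = 13111/5
Step 2: increase by 10% => multiply by 110/100
  13111/5 * 110/100 = 144221/50
Final value = 144221/50

144221/50


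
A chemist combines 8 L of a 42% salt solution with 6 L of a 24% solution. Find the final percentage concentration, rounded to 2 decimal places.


Solute in mixture 1 = 42% of 8 L = 8*42/100 = 84/25 L
Solute in mixture 2 = 24% of 6 L = 6*24/100 = 36/25 L
Total solute = 84/25 + 36/25 = 24/5 L
Total volume = 8 + 6 = 14 L
Final concentration = 24/5/14 * 100 = 34.29%

34.29


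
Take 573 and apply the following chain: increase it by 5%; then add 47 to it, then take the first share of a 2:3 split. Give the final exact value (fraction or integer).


Start with 573.
Step 1: Increase by 5%: 573 * 105/100 = 12033/20
Step 2: Add 47: 12033/20+47=12973/20; split 2:3 first = 12973/20*2/5 = 12973/50
Final result = 12973/50

12973/50


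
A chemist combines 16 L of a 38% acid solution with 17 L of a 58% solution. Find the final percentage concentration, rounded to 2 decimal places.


Solute in mixture 1 = 38% of 16 L = 16*38/100 = 152/25 L
Solute in mixture 2 = 58% of 17 L = 17*58/100 = 493/50 L
Total solute = 152/25 + 493/50 = 797/50 L
Total volume = 16 + 17 = 33 L
Final concentration = 797/50/33 * 100 = 48.30%

48.30


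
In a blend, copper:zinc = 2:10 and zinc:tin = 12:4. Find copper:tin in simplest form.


Given a:b = 2:10 and b:c = 12:4
Make b consistent. Multiply first ratio by 12: a:b = 24:120
Multiply second ratio by 10: b:c = 120:40
Now b = 120 in both, so a:b:c = 24:120:40
Therefore a:c = 24:40
Simplify by GCD: a:c = 3:5

3:5


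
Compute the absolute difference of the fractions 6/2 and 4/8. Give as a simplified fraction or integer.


Simplify: 6/2 = 3 and 4/8 = 1/2
Find common denominator: LCD = 2
Convert: 6/2 and 1/2
Difference = |6 - 1|/2 = 5/2
Simplified = 5/2

5/2


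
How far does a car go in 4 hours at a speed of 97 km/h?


Using distance = speed * time
Speed = 97 km/h
Time = 4 hours
Distance = 97 * 4
= 388 km

388


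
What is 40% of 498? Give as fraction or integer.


Compute 40% of 498
Convert percentage: 40% = 40/100
Multiply: 498 * 40/100
= 19920/100
= 996/5

996/5


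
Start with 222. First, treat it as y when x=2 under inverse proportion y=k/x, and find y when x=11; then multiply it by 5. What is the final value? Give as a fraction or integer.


Start with 222.
Step 1: Inverse prop: k = (222)*2; new y = k/11 = 222*2/11 = 444/11
Step 2: Multiply by 5: 444/11 * 5 = 2220/11
Final result = 2220/11

2220/11


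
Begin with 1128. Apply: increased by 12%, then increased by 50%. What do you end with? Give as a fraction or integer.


Start: 1128
Step 1: increase by 12% => multiply by 112/100
  1128 * 112/100 = 31584/25
Step 2: increase by 50% => multiply by 150/100
  31584/25 * 150/100 = 47376/25
Final value = 47376/25

47376/25


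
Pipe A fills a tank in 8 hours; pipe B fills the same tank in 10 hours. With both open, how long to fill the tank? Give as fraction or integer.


Rate of A = 1/8 job per hour
Rate of B = 1/10 job per hour
Combined rate = 1/8 + 1/10
Find common denominator: (10 + 8)/(8*10) = 18/80
Combined rate = 9/40 job per hour
Time together = 1 / (9/40) = 40/9 hours

40/9


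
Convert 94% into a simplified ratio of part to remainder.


Part = 94%, Remainder = 6%
Ratio = 94:6
GCD(94, 6) = 2
Simplify: 47:3 = 47:3

47:3


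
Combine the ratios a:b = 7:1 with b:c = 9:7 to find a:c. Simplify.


Given a:b = 7:1 and b:c = 9:7
Make b consistent. Multiply first ratio by 9: a:b = 63:9
Multiply second ratio by 1: b:c = 9:7
Now b = 9 in both, so a:b:c = 63:9:7
Therefore a:c = 63:7
Simplify by GCD: a:c = 9:1

9:1


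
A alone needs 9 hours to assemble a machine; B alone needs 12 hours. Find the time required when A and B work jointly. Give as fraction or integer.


Rate of A = 1/9 job per hour
Rate of B = 1/12 job per hour
Combined rate = 1/9 + 1/12
Find common denominator: (12 + 9)/(9*12) = 21/108
Combined rate = 7/36 job per hour
Time together = 1 / (7/36) = 36/7 hours

36/7


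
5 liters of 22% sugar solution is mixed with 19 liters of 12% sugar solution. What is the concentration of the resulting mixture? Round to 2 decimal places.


Solute in mixture 1 = 22% of 5 L = 5*22/100 = 11/10 L
Solute in mixture 2 = 12% of 19 L = 19*12/100 = 57/25 L
Total solute = 11/10 + 57/25 = 169/50 L
Total volume = 5 + 19 = 24 L
Final concentration = 169/50/24 * 100 = 14.08%

14.08


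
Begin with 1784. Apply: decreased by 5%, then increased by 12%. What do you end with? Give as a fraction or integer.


Start: 1784
Step 1: decrease by 5% => multiply by 95/100
  1784 * 95/100 = 8474/5
Step 2: increase by 12% => multiply by 112/100
  8474/5 * 112/100 = 237272/125
Final value = 237272/125

237272/125


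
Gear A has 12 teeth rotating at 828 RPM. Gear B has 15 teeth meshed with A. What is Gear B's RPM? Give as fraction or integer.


Gear ratio: teeth_A * RPM_A = teeth_B * RPM_B
12 * 828 = 15 * RPM_B
9936 = 15 * RPM_B
RPM_B = 9936 / 15
RPM_B = 3312/5

3312/5


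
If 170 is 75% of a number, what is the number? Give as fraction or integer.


Given: 170 is 75% of the whole
Set up: 170 = 75/100 * whole
whole = 170 * 100 / 75
whole = 17000 / 75
whole = 680/3

680/3


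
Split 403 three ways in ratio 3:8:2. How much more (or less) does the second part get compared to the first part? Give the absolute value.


Total parts = 3 + 8 + 2 = 13
Value per part = 403 / 13 = 31
Shares: 3*31=93, 8*31=248, 2*31=62
Second share = 248, first share = 93
Difference = |248 - 93| = 155

155


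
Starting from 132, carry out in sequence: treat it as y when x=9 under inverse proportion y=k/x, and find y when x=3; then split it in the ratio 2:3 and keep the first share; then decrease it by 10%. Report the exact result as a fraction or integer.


Start with 132.
Step 1: Inverse prop: k = (132)*9; new y = k/3 = 132*9/3 = 396
Step 2: Split 2:3, first share = 396 * 2/5 = 792/5
Step 3: Decrease by 10%: 792/5 * 90/100 = 3564/25
Final result = 3564/25

3564/25


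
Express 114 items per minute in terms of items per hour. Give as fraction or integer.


Converting from per minute to per hour
Rate = 114 items per minute
Multiply by 60: 114 * 60
= 6840 items per hour

6840


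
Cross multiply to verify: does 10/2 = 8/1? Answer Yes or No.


Cross multiply to check 10/2 = 8/1
Left cross product: 10 * 1 = 10
Right cross product: 2 * 8 = 16
10 != 16
Not equal, so proportions differ => No

No


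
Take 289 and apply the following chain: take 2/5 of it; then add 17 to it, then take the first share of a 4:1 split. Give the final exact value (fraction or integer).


Start with 289.
Step 1: Take 2/5: 289 * 2/5 = 578/5
Step 2: Add 17: 578/5+17=663/5; split 4:1 first = 663/5*4/5 = 2652/25
Final result = 2652/25

2652/25


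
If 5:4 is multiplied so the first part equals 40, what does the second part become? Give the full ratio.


Original ratio: 5:4
First term target: 40
Scale factor = 40 / 5 = 8
Multiply second term: 4 * 8 = 32
Equivalent ratio = 40:32

40:32


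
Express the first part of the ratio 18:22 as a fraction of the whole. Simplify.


Total parts = 18 + 22 = 40
First part fraction = 18/40
Simplify: 18/40 = 9/20

9/20


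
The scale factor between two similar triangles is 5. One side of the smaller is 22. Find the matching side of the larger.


Similar triangles have proportional sides
Scale factor = 5
Smaller side = 22
Corresponding larger side = 22 * 5
= 110

110


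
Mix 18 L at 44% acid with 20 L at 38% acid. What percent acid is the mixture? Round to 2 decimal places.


Solute in mixture 1 = 44% of 18 L = 18*44/100 = 198/25 L
Solute in mixture 2 = 38% of 20 L = 20*38/100 = 38/5 L
Total solute = 198/25 + 38/5 = 388/25 L
Total volume = 18 + 20 = 38 L
Final concentration = 388/25/38 * 100 = 40.84%

40.84


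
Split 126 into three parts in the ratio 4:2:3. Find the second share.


Ratio = 4:2:3
Total parts = 4 + 2 + 3 = 9
Value per part = 126 / 9 = 14
First share = 4 * 14 = 56
Middle share = 2 * 14 = 28
Third share = 3 * 14 = 42

28


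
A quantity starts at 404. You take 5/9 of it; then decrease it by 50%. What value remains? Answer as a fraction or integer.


Start with 404.
Step 1: Take 5/9: 404 * 5/9 = 2020/9
Step 2: Decrease by 50%: 2020/9 * 50/100 = 1010/9
Final result = 1010/9

1010/9


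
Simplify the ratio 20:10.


Find GCD(20, 10)
GCD = 10
Divide both by 10: 20/10 = 2, 10/10 = 1
Simplified ratio = 2:1

2:1


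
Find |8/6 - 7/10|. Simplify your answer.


Simplify: 8/6 = 4/3 and 7/10 = 7/10
Find common denominator: LCD = 30
Convert: 40/30 and 21/30
Difference = |40 - 21|/30 = 19/30
Simplified = 19/30

19/30


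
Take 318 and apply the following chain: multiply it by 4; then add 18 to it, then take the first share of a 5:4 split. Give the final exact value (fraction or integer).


Start with 318.
Step 1: Multiply by 4: 318 * 4 = 1272
Step 2: Add 18: 1272+18=1290; split 5:4 first = 1290*5/9 = 2150/3
Final result = 2150/3

2150/3


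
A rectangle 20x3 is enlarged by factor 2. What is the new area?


Original dimensions: 20 x 3
Enlargement factor = 2
New width = 20 * 2 = 40
New height = 3 * 2 = 6
New area = 40 * 6 = 240

240


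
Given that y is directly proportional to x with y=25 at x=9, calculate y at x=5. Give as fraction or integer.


Direct proportion: y = kx
Find k: k = 25/9 = 25/9
Compute y at x=5: y = 25/9 * 5
y = 125/9

125/9


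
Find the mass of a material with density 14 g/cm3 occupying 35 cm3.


Using mass = density * volume
Density = 14 g/cm3
Volume = 35 cm3
Mass = 14 * 35
= 490 g

490


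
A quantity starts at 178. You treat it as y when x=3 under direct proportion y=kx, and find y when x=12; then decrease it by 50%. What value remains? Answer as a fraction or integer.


Start with 178.
Step 1: Direct prop: k = (178)/3; new y = k*12 = 178*12/3 = 712
Step 2: Decrease by 50%: 712 * 50/100 = 356
Final result = 356

356


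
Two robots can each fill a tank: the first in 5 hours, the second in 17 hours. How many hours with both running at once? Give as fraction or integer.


Rate of A = 1/5 job per hour
Rate of B = 1/17 job per hour
Combined rate = 1/5 + 1/17
Find common denominator: (17 + 5)/(5*17) = 22/85
Combined rate = 22/85 job per hour
Time together = 1 / (22/85) = 85/22 hours

85/22


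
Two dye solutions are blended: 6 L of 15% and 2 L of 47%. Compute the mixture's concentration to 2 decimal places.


Solute in mixture 1 = 15% of 6 L = 6*15/100 = 9/10 L
Solute in mixture 2 = 47% of 2 L = 2*47/100 = 47/50 L
Total solute = 9/10 + 47/50 = 46/25 L
Total volume = 6 + 2 = 8 L
Final concentration = 46/25/8 * 100 = 23.00%

23.00


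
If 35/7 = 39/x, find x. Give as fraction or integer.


Setting up: 35/7 = 39/x
Cross multiply: 35 * x = 7 * 39
35x = 273
x = 273/35
x = 39/5

39/5


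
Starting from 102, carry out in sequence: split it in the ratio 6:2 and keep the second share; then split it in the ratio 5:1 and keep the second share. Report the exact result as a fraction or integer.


Start with 102.
Step 1: Split 6:2, second share = 102 * 2/8 = 51/2
Step 2: Split 5:1, second share = 51/2 * 1/6 = 17/4
Final result = 17/4

17/4


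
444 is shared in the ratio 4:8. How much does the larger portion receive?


Total parts = 4 + 8 = 12
Value per part = 444 / 12 = 37
First share = 4 * 37 = 148
Second share = 8 * 37 = 296
Larger share = 296

296
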